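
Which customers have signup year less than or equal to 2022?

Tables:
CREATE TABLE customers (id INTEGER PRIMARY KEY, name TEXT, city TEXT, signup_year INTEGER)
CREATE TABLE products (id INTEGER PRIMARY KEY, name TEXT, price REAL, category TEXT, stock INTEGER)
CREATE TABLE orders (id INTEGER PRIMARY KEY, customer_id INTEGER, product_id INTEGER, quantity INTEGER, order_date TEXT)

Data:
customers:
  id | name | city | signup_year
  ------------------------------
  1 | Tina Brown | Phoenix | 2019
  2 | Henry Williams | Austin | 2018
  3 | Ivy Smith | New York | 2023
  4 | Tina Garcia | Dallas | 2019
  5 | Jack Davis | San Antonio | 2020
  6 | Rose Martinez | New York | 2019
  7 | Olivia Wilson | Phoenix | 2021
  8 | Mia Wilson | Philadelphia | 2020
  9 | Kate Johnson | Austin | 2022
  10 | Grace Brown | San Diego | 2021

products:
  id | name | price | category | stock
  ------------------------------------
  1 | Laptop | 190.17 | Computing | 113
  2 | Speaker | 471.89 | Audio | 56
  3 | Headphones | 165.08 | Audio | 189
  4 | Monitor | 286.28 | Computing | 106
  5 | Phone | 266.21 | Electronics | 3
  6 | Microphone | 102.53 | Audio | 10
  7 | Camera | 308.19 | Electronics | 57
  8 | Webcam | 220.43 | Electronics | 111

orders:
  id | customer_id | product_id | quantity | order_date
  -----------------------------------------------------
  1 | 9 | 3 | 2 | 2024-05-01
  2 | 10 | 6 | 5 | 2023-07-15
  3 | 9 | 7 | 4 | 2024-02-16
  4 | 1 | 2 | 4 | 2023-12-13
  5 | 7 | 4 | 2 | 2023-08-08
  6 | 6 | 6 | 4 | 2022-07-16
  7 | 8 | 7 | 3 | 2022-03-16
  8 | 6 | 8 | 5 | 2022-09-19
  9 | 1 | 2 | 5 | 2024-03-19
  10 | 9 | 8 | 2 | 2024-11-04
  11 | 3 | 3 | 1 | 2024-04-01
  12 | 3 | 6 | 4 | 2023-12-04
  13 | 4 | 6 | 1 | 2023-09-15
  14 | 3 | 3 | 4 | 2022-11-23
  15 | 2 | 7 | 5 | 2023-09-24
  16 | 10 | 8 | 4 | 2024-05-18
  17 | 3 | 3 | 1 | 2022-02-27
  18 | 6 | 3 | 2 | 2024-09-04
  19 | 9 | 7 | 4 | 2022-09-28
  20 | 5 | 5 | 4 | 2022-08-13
SELECT name, signup_year FROM customers WHERE signup_year <= 2022

Execution result:
name | signup_year
Tina Brown | 2019
Henry Williams | 2018
Tina Garcia | 2019
Jack Davis | 2020
Rose Martinez | 2019
Olivia Wilson | 2021
Mia Wilson | 2020
Kate Johnson | 2022
Grace Brown | 2021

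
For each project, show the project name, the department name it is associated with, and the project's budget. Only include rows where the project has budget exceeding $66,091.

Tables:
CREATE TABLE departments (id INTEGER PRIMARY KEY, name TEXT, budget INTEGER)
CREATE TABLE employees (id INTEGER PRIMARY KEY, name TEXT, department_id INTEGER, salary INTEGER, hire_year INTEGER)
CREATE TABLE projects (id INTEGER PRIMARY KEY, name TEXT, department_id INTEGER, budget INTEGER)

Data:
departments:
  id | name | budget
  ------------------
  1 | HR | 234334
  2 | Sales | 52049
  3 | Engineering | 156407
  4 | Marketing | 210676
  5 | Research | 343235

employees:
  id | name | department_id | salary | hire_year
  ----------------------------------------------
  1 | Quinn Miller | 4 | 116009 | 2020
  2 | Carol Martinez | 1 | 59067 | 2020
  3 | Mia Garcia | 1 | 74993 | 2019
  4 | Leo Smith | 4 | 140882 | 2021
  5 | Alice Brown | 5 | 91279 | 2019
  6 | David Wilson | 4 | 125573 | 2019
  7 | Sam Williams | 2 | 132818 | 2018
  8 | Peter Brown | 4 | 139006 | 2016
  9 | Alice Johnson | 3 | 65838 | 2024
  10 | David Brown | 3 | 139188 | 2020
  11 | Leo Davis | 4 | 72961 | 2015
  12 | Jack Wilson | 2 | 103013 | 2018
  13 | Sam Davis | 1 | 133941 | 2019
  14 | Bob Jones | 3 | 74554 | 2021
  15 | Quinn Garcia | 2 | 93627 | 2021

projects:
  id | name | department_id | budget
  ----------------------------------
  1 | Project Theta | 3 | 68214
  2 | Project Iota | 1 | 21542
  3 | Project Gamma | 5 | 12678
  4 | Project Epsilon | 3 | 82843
SELECT c.name, p.name AS department, c.budget FROM projects c JOIN departments p ON c.department_id = p.id WHERE c.budget > 66091

Execution result:
name | department | budget
Project Theta | Engineering | 68214
Project Epsilon | Engineering | 82843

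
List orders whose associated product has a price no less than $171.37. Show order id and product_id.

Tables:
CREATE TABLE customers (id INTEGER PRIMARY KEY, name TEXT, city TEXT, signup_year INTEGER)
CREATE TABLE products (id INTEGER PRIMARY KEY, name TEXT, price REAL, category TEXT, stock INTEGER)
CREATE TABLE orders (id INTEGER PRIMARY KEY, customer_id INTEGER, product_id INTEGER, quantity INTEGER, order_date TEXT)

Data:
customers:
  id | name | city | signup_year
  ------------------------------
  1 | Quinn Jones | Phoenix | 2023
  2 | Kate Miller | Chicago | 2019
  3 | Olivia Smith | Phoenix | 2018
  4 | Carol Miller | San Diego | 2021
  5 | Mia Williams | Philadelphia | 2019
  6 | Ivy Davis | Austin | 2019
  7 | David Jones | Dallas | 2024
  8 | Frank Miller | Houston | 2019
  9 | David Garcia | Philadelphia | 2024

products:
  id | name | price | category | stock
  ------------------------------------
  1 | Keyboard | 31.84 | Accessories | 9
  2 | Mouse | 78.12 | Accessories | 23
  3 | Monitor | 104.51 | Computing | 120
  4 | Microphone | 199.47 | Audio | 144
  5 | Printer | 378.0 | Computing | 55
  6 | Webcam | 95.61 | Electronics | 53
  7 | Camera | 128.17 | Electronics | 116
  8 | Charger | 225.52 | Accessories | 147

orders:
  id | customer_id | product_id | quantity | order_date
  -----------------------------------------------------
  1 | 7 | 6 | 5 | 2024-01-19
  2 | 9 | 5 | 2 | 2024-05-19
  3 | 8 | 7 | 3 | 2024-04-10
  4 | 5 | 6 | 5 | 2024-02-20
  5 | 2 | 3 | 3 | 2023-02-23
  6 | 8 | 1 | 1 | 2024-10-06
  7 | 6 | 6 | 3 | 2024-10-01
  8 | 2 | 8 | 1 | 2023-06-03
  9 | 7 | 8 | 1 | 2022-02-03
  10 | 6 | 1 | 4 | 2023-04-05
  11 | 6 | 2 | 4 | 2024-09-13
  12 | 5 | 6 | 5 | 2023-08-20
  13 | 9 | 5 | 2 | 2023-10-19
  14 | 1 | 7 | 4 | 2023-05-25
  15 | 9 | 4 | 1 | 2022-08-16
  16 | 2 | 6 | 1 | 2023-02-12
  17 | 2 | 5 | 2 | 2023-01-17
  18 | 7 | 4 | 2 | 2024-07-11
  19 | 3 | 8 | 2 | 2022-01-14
SELECT id, product_id FROM orders WHERE product_id IN (SELECT id FROM products WHERE price >= 171.37)

Execution result:
id | product_id
2 | 5
8 | 8
9 | 8
13 | 5
15 | 4
17 | 5
18 | 4
19 | 8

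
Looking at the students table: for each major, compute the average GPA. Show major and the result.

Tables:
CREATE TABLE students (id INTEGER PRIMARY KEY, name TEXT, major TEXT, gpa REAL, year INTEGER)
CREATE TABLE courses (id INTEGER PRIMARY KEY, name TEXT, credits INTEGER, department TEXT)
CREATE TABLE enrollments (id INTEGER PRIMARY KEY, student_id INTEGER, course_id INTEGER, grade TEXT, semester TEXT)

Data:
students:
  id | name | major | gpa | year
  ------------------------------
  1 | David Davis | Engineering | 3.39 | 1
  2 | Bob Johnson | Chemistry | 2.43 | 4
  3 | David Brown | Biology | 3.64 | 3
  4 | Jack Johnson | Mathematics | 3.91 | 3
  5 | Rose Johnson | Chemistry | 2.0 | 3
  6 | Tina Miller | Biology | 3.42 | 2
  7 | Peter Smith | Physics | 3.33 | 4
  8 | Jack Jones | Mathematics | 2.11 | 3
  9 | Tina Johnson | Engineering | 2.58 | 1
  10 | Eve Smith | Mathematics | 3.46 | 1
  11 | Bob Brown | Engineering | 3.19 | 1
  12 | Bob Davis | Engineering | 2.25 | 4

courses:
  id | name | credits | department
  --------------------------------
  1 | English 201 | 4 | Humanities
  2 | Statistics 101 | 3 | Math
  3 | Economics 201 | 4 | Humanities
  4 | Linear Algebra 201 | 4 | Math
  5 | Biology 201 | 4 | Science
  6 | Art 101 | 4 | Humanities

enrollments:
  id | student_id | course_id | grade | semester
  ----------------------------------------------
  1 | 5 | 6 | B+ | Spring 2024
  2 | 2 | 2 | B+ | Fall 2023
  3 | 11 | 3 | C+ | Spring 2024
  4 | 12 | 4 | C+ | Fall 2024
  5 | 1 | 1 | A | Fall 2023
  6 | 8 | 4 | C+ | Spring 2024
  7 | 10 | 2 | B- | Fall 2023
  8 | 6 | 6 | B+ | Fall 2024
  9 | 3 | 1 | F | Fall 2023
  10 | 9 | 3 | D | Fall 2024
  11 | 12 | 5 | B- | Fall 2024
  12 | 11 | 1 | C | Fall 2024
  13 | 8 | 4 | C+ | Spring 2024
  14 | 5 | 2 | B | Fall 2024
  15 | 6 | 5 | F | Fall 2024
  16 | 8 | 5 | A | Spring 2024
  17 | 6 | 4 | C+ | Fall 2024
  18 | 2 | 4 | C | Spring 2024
SELECT major, AVG(gpa) AS avg_gpa FROM students GROUP BY major

Execution result:
major | avg_gpa
Biology | 3.53
Chemistry | 2.22
Engineering | 2.85
Mathematics | 3.16
Physics | 3.33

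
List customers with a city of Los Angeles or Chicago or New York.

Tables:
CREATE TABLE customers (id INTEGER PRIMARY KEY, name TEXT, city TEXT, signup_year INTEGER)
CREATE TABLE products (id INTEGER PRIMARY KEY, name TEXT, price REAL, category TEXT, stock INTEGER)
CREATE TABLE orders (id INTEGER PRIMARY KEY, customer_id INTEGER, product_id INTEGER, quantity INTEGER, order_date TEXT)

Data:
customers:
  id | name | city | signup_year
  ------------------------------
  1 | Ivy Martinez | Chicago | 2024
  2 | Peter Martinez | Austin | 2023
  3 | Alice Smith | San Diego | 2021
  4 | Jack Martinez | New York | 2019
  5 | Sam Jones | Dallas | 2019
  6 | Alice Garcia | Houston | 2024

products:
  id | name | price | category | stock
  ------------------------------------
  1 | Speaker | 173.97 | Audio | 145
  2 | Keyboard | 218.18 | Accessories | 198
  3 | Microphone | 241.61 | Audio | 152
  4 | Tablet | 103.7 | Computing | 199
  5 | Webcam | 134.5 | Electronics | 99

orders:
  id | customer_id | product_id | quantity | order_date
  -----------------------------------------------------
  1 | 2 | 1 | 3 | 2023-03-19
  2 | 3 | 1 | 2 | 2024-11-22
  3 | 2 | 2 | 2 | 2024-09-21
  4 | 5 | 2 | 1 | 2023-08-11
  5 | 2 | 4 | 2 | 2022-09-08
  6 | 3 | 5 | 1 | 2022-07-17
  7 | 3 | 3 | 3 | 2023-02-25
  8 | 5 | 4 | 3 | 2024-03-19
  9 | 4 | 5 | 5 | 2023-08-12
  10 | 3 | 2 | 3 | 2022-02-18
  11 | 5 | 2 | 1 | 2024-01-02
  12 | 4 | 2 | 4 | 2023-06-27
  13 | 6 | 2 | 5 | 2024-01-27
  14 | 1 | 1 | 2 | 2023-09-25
SELECT name, city FROM customers WHERE city IN ('Los Angeles', 'Chicago', 'New York')

Execution result:
name | city
Ivy Martinez | Chicago
Jack Martinez | New York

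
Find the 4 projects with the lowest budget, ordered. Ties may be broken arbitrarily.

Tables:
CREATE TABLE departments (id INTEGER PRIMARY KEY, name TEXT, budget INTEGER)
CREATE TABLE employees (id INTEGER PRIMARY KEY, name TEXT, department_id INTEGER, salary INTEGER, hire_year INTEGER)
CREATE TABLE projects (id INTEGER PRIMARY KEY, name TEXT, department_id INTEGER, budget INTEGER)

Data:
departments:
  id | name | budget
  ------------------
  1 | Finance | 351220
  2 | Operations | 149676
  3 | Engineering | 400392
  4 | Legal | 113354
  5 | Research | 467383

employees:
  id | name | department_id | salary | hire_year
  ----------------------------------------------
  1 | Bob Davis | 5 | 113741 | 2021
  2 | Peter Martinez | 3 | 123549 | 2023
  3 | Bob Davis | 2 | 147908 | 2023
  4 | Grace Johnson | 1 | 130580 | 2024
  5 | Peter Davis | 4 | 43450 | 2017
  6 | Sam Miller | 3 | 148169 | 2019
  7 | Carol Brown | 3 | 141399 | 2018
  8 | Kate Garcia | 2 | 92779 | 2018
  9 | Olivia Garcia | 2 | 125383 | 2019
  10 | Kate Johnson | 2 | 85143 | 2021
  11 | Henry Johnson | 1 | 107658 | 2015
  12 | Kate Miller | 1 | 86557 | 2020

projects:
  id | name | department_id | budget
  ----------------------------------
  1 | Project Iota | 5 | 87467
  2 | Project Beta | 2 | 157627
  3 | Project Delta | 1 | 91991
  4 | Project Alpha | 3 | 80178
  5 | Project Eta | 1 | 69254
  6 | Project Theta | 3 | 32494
SELECT name, budget FROM projects ORDER BY budget ASC LIMIT 4

Execution result:
name | budget
Project Theta | 32494
Project Eta | 69254
Project Alpha | 80178
Project Iota | 87467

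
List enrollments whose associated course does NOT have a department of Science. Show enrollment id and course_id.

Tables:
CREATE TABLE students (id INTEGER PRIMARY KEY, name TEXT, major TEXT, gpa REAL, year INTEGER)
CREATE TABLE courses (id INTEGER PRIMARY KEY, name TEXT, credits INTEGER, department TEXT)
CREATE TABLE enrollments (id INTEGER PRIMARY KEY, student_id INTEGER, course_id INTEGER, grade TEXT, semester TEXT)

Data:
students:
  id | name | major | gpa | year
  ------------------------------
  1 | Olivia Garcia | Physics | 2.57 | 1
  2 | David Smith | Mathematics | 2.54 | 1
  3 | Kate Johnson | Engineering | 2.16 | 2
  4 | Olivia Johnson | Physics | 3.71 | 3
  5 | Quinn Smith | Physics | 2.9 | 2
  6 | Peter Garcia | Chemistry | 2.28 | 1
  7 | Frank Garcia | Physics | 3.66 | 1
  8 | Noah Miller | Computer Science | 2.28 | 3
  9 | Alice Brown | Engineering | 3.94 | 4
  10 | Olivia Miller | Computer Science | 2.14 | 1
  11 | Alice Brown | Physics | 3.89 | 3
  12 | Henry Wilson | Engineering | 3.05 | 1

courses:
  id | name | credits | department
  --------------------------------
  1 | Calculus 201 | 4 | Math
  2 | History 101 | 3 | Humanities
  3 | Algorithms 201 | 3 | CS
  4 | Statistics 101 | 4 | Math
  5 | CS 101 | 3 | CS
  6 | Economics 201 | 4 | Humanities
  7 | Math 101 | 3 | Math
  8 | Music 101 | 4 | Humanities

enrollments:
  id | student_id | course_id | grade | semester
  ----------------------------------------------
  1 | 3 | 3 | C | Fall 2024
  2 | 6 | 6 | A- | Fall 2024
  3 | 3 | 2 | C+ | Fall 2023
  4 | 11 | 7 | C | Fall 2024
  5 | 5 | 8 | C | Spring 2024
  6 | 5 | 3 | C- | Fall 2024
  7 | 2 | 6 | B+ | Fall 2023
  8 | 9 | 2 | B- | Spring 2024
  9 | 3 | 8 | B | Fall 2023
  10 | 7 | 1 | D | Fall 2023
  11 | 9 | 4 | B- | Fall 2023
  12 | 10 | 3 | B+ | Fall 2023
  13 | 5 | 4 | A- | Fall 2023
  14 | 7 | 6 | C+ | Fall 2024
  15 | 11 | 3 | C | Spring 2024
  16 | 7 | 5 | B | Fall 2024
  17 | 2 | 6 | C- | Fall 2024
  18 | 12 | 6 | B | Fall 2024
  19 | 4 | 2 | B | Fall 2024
SELECT id, course_id FROM enrollments WHERE course_id NOT IN (SELECT id FROM courses WHERE department = 'Science')

Execution result:
id | course_id
1 | 3
2 | 6
3 | 2
4 | 7
5 | 8
6 | 3
7 | 6
8 | 2
9 | 8
10 | 1
11 | 4
12 | 3
13 | 4
14 | 6
15 | 3
16 | 5
17 | 6
18 | 6
19 | 2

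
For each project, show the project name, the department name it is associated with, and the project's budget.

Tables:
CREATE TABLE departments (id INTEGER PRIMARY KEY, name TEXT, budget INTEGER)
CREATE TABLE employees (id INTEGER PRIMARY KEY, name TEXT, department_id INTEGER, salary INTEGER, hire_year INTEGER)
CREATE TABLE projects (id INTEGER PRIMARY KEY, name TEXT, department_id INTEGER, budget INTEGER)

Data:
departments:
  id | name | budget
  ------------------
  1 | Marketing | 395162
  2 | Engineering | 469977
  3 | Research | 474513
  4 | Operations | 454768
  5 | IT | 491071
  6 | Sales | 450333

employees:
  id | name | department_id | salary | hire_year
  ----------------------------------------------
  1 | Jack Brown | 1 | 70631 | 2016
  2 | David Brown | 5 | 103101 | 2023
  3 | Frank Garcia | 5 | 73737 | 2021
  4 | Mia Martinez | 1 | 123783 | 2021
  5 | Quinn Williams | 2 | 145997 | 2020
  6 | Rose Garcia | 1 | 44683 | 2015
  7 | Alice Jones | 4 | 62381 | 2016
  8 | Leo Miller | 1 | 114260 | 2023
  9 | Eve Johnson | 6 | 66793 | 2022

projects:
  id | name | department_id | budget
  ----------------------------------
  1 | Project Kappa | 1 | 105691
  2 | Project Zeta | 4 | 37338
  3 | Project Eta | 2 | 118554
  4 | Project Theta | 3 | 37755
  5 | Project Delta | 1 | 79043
SELECT c.name, p.name AS department, c.budget FROM projects c JOIN departments p ON c.department_id = p.id

Execution result:
name | department | budget
Project Kappa | Marketing | 105691
Project Zeta | Operations | 37338
Project Eta | Engineering | 118554
Project Theta | Research | 37755
Project Delta | Marketing | 79043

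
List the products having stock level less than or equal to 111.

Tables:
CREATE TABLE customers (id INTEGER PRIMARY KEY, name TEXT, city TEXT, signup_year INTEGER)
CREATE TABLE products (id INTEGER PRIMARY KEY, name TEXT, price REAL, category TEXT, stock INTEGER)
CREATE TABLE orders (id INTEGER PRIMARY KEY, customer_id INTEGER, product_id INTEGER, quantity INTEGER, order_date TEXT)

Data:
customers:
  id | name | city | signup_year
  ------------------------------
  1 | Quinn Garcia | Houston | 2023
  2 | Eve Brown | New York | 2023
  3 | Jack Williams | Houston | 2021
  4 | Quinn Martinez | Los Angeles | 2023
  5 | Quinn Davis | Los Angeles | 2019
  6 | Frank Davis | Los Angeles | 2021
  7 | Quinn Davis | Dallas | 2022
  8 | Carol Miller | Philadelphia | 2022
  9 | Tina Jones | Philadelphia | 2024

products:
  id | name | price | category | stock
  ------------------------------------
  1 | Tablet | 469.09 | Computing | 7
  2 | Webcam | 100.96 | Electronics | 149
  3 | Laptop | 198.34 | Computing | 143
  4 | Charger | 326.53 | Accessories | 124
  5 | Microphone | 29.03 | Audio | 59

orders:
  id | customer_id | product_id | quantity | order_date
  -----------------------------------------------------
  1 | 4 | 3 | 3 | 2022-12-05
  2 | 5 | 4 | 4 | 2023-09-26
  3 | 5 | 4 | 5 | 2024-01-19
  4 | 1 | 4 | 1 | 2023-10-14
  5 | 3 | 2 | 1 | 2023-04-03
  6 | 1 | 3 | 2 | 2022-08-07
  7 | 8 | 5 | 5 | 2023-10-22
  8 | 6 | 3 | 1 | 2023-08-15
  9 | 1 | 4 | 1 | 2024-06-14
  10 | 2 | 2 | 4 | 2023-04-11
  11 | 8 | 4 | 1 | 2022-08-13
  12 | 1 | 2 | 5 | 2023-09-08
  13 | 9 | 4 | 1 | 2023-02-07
SELECT name, stock FROM products WHERE stock <= 111

Execution result:
name | stock
Tablet | 7
Microphone | 59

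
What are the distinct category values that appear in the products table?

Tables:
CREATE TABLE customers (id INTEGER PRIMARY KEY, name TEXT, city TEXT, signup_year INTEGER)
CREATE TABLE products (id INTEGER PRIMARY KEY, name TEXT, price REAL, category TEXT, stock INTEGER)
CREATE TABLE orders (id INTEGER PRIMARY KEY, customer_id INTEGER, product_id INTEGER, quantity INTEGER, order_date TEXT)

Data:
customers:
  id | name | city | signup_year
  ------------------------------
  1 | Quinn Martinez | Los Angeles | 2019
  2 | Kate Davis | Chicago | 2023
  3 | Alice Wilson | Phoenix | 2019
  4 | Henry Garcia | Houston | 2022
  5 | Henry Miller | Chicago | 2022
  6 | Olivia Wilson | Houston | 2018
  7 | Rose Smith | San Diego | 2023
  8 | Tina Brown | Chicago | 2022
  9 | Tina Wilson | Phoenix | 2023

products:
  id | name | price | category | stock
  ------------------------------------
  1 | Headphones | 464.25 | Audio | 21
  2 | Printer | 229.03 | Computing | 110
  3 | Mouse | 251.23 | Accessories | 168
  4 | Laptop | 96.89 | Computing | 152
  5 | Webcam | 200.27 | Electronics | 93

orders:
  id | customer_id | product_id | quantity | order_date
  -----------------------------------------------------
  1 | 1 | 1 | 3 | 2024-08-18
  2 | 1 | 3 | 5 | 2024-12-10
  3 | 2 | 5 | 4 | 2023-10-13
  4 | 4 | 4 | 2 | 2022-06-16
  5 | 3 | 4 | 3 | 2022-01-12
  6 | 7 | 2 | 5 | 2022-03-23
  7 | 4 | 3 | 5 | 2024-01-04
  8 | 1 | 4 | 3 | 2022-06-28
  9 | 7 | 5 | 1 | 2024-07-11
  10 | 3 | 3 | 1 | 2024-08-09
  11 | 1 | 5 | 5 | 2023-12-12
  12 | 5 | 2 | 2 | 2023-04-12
SELECT DISTINCT category FROM products

Execution result:
category
Audio
Computing
Accessories
Electronics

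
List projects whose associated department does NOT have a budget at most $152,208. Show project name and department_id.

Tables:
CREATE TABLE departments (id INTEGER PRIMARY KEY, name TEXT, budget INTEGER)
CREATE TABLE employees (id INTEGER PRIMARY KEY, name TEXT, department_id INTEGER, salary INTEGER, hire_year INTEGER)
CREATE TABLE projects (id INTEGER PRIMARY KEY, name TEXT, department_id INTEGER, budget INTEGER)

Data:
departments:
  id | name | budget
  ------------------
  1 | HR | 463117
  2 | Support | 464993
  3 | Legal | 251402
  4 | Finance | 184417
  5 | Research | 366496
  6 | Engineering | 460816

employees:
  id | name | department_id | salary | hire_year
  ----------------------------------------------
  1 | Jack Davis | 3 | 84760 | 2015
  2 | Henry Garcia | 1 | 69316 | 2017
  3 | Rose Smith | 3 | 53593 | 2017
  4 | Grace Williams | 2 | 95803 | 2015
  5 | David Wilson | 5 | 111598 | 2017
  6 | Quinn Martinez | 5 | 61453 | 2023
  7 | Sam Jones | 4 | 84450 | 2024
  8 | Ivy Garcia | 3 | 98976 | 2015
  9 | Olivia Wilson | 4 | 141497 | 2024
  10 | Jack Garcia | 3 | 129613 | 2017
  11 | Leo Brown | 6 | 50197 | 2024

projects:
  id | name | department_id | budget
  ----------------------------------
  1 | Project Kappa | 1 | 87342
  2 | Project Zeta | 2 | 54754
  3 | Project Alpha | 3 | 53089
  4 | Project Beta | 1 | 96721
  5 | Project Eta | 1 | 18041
SELECT name, department_id FROM projects WHERE department_id NOT IN (SELECT id FROM departments WHERE budget <= 152208)

Execution result:
name | department_id
Project Kappa | 1
Project Zeta | 2
Project Alpha | 3
Project Beta | 1
Project Eta | 1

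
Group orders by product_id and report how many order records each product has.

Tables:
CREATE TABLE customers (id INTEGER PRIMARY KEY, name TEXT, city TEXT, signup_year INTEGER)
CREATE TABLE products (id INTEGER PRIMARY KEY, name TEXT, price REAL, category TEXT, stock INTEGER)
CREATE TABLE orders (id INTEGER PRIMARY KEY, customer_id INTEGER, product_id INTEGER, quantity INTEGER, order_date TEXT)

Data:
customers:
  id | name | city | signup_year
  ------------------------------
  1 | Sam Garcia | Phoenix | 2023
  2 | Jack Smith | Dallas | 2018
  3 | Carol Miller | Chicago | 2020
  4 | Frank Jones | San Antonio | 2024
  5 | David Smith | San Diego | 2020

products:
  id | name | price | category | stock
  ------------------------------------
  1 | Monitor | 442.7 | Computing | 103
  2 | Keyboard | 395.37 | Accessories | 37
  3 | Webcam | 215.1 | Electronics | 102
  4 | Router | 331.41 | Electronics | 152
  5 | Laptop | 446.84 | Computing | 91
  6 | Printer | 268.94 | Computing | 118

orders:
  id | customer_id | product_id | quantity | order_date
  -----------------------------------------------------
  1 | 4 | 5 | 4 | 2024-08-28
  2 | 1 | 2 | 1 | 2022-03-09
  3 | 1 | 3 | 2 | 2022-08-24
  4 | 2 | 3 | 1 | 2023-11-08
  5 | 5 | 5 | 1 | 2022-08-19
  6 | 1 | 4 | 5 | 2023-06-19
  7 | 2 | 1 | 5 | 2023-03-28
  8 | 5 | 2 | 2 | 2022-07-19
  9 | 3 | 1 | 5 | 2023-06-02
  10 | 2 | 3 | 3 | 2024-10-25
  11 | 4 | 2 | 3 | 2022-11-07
SELECT product_id, COUNT(*) AS order_count FROM orders GROUP BY product_id

Execution result:
product_id | order_count
1 | 2
2 | 3
3 | 3
4 | 1
5 | 2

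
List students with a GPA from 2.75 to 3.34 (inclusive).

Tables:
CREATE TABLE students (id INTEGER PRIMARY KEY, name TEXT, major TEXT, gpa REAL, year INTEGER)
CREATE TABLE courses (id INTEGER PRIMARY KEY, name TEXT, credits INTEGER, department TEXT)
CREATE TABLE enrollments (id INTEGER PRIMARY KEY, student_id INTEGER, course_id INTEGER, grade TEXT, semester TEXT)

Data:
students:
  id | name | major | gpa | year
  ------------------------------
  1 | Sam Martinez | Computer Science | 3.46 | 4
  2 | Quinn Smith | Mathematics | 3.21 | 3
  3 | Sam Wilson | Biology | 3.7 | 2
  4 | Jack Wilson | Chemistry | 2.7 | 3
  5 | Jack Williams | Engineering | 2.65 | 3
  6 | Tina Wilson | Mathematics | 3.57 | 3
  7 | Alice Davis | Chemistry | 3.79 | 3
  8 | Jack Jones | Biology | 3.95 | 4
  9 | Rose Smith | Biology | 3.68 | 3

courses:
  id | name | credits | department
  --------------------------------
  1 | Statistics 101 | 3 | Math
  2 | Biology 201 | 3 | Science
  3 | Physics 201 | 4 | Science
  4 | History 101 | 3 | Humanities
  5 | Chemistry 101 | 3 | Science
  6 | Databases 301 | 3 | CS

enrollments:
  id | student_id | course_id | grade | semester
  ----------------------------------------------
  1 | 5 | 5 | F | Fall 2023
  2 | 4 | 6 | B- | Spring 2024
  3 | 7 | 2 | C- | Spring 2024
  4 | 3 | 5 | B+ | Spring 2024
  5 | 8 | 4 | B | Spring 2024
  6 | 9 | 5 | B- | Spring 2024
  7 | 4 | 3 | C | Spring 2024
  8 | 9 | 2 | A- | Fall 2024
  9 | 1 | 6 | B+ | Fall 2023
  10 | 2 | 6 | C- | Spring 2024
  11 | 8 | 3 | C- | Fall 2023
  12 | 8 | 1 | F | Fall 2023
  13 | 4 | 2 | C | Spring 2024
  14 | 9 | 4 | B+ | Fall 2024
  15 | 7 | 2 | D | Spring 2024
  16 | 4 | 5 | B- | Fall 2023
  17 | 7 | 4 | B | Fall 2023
SELECT name, gpa FROM students WHERE gpa BETWEEN 2.75 AND 3.34

Execution result:
name | gpa
Quinn Smith | 3.21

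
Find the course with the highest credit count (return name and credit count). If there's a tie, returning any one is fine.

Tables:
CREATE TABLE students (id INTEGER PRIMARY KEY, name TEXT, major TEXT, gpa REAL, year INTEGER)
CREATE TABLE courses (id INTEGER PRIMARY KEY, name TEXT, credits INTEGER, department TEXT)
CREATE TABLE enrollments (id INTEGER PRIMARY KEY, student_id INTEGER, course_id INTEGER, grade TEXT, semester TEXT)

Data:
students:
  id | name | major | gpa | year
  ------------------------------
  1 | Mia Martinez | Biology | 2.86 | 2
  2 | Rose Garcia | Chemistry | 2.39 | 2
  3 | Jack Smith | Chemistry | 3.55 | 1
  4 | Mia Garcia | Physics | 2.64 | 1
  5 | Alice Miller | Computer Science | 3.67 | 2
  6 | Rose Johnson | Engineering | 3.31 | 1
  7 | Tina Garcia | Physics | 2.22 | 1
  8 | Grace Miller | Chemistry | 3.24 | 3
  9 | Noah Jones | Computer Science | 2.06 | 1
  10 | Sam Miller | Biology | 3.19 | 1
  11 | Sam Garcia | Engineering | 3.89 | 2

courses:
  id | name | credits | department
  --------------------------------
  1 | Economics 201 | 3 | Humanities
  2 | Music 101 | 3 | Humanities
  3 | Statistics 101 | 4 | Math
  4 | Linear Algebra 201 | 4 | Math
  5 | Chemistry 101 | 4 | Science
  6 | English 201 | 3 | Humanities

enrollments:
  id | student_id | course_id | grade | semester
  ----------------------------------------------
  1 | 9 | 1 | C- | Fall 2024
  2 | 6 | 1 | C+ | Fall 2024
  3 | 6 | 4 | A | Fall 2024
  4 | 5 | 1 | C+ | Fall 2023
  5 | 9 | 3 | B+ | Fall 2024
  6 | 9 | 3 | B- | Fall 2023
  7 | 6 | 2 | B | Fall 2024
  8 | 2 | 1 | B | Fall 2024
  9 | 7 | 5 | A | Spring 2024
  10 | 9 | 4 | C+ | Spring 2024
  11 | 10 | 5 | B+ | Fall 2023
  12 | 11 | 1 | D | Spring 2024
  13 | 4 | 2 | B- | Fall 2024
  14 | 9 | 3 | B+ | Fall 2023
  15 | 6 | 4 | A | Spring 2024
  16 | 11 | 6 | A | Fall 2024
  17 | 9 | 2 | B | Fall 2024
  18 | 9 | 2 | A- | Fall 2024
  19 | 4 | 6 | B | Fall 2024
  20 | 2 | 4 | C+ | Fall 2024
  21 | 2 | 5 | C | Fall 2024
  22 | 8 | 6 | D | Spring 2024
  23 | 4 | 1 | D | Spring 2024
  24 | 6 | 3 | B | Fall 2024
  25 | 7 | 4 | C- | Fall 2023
SELECT name, credits FROM courses ORDER BY credits DESC LIMIT 1

Execution result:
name | credits
Statistics 101 | 4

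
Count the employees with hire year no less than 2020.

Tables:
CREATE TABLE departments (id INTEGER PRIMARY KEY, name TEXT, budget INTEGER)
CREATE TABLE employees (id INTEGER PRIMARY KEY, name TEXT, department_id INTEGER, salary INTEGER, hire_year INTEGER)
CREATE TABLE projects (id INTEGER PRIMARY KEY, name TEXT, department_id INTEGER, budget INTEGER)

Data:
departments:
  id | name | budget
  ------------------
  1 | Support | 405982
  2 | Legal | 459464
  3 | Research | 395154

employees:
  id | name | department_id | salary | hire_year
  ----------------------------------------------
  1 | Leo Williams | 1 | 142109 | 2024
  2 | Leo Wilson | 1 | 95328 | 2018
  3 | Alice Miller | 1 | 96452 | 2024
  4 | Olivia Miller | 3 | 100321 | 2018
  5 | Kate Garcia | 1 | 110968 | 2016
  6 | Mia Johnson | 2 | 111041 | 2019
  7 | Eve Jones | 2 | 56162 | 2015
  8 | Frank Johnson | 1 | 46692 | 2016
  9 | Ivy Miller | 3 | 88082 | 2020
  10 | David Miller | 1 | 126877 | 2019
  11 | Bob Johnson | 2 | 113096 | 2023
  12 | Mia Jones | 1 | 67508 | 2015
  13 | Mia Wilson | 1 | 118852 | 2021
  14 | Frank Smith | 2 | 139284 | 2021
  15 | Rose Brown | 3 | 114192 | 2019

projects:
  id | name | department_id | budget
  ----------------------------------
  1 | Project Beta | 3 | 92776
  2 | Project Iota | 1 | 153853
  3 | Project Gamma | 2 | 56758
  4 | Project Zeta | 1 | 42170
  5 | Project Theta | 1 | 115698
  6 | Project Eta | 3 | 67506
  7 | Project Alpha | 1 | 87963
SELECT COUNT(*) FROM employees WHERE hire_year >= 2020

Execution result:
6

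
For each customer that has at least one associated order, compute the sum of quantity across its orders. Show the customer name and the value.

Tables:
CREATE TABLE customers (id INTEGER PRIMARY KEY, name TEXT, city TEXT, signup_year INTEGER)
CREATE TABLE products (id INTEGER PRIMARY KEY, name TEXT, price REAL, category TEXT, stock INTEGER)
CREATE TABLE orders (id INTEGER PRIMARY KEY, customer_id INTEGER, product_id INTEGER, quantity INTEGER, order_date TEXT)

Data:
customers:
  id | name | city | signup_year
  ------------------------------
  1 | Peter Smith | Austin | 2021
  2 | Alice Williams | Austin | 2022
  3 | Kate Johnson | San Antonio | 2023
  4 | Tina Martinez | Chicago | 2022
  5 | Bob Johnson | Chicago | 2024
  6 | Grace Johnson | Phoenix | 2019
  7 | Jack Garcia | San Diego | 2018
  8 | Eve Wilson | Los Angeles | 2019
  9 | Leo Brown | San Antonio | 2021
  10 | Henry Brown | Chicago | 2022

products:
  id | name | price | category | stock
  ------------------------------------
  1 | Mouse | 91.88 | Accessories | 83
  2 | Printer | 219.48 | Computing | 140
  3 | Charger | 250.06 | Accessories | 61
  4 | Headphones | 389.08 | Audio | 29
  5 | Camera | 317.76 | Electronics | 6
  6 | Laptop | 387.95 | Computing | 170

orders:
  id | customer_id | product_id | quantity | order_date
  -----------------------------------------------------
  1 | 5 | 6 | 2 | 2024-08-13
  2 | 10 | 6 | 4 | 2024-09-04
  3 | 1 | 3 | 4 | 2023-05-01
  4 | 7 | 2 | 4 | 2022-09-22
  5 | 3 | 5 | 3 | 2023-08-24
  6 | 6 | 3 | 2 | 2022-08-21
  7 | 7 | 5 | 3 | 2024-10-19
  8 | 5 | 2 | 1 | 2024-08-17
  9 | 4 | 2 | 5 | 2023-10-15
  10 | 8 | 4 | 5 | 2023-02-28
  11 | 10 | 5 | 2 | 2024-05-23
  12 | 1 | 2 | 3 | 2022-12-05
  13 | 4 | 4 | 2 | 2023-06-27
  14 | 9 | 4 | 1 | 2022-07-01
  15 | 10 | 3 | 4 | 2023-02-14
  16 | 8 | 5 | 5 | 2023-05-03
SELECT p.name, SUM(c.quantity) AS sum_quantity FROM orders c JOIN customers p ON c.customer_id = p.id GROUP BY p.id, p.name

Execution result:
name | sum_quantity
Peter Smith | 7
Kate Johnson | 3
Tina Martinez | 7
Bob Johnson | 3
Grace Johnson | 2
Jack Garcia | 7
Eve Wilson | 10
Leo Brown | 1
Henry Brown | 10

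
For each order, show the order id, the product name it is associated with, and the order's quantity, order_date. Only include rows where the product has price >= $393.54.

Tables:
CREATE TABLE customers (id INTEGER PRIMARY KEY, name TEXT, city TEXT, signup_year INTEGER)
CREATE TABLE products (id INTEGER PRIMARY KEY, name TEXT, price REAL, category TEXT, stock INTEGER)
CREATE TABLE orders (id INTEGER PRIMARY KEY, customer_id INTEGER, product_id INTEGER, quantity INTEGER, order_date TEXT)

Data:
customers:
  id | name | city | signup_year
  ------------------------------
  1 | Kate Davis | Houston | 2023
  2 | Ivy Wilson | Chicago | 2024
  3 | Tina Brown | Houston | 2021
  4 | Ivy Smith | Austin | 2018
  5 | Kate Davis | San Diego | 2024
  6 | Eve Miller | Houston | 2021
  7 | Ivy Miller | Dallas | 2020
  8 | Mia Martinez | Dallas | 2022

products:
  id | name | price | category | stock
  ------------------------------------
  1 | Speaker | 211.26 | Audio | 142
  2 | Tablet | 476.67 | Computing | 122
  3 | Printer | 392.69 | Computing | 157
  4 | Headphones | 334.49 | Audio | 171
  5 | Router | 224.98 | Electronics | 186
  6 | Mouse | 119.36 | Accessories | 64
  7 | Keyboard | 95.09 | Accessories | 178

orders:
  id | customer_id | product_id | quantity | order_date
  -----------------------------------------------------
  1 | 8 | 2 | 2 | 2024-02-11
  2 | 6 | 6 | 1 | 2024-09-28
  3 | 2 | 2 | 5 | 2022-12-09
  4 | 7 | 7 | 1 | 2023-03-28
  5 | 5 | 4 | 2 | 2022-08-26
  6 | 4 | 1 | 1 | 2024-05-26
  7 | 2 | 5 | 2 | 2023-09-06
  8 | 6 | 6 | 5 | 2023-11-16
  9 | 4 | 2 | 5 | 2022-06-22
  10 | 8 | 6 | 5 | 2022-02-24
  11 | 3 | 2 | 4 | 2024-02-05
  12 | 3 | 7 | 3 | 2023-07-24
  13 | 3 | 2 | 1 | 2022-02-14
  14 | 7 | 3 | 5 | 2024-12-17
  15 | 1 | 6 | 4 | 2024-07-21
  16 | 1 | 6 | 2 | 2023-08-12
SELECT c.id, p.name AS product, c.quantity, c.order_date FROM orders c JOIN products p ON c.product_id = p.id WHERE p.price >= 393.54

Execution result:
id | product | quantity | order_date
1 | Tablet | 2 | 2024-02-11
3 | Tablet | 5 | 2022-12-09
9 | Tablet | 5 | 2022-06-22
11 | Tablet | 4 | 2024-02-05
13 | Tablet | 1 | 2022-02-14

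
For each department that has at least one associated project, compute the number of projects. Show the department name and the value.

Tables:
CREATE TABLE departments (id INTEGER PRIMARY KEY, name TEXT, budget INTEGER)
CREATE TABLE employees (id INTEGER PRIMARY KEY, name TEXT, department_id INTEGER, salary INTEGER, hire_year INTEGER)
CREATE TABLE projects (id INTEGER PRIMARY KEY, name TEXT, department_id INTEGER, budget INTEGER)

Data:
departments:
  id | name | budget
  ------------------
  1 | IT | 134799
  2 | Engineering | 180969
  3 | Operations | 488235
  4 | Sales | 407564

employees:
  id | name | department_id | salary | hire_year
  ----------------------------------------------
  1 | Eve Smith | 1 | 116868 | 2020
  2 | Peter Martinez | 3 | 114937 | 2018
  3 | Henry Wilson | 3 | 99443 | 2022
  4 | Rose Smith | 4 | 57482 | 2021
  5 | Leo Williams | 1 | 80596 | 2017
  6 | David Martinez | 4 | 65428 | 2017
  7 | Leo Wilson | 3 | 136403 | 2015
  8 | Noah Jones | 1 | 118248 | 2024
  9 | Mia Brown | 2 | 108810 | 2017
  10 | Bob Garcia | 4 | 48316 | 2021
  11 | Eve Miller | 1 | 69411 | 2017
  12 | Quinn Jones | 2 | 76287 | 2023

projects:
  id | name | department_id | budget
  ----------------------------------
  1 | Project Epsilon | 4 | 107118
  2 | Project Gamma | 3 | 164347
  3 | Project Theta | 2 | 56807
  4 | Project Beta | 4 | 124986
SELECT p.name, COUNT(*) AS n FROM projects c JOIN departments p ON c.department_id = p.id GROUP BY p.id, p.name

Execution result:
name | n
Engineering | 1
Operations | 1
Sales | 2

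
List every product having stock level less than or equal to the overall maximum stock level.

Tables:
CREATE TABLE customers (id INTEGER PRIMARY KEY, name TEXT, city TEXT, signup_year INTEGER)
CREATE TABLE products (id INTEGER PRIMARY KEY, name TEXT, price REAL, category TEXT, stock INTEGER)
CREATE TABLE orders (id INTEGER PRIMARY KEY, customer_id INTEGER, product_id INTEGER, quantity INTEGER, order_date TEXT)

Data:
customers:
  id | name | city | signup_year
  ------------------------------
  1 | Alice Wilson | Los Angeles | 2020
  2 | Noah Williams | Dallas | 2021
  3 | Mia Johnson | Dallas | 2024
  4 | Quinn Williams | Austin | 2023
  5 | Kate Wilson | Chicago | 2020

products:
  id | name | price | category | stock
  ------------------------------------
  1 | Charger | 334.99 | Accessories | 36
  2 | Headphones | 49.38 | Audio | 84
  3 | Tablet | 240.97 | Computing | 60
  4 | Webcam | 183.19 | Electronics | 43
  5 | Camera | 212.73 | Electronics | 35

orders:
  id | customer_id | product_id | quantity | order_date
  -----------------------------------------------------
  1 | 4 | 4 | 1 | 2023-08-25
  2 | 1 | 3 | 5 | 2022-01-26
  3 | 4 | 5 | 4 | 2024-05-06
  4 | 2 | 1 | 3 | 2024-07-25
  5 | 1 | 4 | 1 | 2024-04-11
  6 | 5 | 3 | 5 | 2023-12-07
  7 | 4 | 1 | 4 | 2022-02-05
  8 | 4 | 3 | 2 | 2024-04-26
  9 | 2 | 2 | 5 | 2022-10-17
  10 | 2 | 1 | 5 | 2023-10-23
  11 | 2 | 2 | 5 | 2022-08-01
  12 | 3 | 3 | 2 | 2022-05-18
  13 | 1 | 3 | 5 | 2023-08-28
SELECT name, stock FROM products WHERE stock <= (SELECT MAX(stock) FROM products)

Execution result:
name | stock
Charger | 36
Headphones | 84
Tablet | 60
Webcam | 43
Camera | 35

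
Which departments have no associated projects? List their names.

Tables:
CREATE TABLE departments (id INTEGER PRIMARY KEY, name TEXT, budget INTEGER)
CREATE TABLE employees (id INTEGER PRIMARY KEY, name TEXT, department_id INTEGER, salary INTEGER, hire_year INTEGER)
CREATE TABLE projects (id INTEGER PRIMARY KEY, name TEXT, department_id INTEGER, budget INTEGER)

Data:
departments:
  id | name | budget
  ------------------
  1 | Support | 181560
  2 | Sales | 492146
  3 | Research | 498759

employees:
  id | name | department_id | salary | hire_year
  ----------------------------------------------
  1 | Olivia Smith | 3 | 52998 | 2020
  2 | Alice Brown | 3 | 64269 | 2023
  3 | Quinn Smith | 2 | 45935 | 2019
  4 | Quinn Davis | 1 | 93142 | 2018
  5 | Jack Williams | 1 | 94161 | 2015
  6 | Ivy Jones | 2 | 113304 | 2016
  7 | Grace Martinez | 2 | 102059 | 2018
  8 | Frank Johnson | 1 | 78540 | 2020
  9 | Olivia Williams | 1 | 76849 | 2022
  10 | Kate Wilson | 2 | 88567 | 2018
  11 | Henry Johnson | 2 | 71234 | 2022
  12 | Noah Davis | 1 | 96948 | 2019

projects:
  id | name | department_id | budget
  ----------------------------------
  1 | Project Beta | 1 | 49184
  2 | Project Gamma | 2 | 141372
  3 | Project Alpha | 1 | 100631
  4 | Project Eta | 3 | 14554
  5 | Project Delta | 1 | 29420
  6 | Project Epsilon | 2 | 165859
SELECT p.name FROM departments p LEFT JOIN projects c ON c.department_id = p.id WHERE c.id IS NULL

Execution result:
(no rows)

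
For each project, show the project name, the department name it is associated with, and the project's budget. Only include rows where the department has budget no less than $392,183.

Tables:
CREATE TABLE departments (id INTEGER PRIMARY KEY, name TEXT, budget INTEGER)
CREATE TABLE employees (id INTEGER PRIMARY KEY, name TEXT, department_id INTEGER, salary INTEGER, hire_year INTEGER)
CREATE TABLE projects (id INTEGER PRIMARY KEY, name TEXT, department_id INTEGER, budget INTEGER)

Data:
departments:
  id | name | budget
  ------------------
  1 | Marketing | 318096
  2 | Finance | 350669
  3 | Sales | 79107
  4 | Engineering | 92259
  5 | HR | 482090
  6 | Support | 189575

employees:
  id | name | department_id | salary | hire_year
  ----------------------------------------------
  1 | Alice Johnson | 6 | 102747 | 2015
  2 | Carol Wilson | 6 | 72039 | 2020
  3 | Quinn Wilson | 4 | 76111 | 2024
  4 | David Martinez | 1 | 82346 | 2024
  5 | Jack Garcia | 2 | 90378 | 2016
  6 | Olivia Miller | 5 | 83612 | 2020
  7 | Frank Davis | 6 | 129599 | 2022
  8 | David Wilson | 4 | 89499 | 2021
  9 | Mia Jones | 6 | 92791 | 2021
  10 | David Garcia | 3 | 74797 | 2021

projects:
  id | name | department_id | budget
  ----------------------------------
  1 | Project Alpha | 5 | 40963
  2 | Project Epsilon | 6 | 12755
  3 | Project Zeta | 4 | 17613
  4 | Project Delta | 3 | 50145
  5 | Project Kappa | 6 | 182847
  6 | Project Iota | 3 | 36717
SELECT c.name, p.name AS department, c.budget FROM projects c JOIN departments p ON c.department_id = p.id WHERE p.budget >= 392183

Execution result:
name | department | budget
Project Alpha | HR | 40963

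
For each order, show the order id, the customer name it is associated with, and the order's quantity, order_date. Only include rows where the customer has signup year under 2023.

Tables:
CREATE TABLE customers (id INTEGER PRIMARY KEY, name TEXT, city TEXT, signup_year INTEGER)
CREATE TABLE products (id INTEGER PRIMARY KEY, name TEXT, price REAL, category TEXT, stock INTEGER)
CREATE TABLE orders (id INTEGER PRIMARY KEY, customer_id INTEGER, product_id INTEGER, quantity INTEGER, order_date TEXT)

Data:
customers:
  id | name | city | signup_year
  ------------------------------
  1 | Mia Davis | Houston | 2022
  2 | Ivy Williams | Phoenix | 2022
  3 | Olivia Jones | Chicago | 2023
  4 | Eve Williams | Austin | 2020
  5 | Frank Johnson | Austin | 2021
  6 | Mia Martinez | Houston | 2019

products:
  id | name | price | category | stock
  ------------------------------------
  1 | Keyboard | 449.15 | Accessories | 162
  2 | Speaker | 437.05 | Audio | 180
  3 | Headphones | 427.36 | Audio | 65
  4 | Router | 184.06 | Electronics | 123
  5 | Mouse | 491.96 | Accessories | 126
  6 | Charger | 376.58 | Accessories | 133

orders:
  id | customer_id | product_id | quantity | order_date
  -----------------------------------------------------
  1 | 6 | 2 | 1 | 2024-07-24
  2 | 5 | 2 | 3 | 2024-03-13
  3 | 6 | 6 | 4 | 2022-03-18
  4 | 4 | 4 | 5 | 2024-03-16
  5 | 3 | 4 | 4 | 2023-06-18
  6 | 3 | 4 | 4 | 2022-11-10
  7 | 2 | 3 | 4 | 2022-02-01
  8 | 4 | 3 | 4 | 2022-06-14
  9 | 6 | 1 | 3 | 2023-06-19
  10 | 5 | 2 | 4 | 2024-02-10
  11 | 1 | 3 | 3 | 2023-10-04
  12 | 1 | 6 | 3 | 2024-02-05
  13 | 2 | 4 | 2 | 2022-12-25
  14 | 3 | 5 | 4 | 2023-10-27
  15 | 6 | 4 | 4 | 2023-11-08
SELECT c.id, p.name AS customer, c.quantity, c.order_date FROM orders c JOIN customers p ON c.customer_id = p.id WHERE p.signup_year < 2023

Execution result:
id | customer | quantity | order_date
1 | Mia Martinez | 1 | 2024-07-24
2 | Frank Johnson | 3 | 2024-03-13
3 | Mia Martinez | 4 | 2022-03-18
4 | Eve Williams | 5 | 2024-03-16
7 | Ivy Williams | 4 | 2022-02-01
8 | Eve Williams | 4 | 2022-06-14
9 | Mia Martinez | 3 | 2023-06-19
10 | Frank Johnson | 4 | 2024-02-10
11 | Mia Davis | 3 | 2023-10-04
12 | Mia Davis | 3 | 2024-02-05
13 | Ivy Williams | 2 | 2022-12-25
15 | Mia Martinez | 4 | 2023-11-08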